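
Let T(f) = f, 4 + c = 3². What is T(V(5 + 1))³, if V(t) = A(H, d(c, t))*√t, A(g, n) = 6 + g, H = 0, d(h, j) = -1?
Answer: 1296*√6 ≈ 3174.5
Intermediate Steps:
c = 5 (c = -4 + 3² = -4 + 9 = 5)
V(t) = 6*√t (V(t) = (6 + 0)*√t = 6*√t)
T(V(5 + 1))³ = (6*√(5 + 1))³ = (6*√6)³ = 1296*√6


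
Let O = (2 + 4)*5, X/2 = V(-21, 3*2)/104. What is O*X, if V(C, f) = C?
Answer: -315/26 ≈ -12.115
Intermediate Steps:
X = -21/52 (X = 2*(-21/104) = -21/52 ≈ -0.40385)
O = 30 (O = 6*5 = 30)
O*X = 30*(-21/52) = -315/26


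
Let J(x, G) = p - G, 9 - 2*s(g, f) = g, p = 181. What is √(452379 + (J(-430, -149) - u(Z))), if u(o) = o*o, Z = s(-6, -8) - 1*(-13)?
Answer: √1809155/2 ≈ 672.52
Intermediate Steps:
s(g, f) = 9/2 - g/2
J(x, G) = 181 - G
Z = 41/2 (Z = (9/2 - ½*(-6)) - 1*(-13) = (9/2 + 3) + 13 = 15/2 + 13 = 41/2 ≈ 20.500)
u(o) = o²
√(452379 + (J(-430, -149) - u(Z))) = √(452379 + ((181 - 1*(-149)) - (41/2)²)) = √(452379 + ((181 + 149) - 1*1681/4)) = √(452379 + (330 - 1681/4)) = √(452379 - 361/4) = √(1809155/4) = √1809155/2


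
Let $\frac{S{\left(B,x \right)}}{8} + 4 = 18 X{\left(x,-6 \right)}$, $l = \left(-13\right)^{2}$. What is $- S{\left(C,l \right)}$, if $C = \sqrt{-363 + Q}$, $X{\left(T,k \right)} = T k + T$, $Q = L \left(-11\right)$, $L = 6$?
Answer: $121712$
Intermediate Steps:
$l = 169$
$Q = -66$ ($Q = 6 \left(-11\right) = -66$)
$X{\left(T,k \right)} = T + T k$
$C = i \sqrt{429}$ ($C = \sqrt{-363 - 66} = \sqrt{-429} = i \sqrt{429} \approx 20.712 i$)
$S{\left(B,x \right)} = -32 - 720 x$ ($S{\left(B,x \right)} = -32 + 8 \cdot 18 x \left(1 - 6\right) = -32 + 8 \cdot 18 x \left(-5\right) = -32 + 8 \cdot 18 \left(- 5 x\right) = -32 + 8 \left(- 90 x\right) = -32 - 720 x$)
$- S{\left(C,l \right)} = - (-32 - 121680) = \left(-1\right) \left(-121712\right) = 121712$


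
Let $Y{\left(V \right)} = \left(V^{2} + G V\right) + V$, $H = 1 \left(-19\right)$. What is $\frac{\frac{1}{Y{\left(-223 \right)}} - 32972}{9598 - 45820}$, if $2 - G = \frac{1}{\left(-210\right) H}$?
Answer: $\frac{3227128282783}{3545221422153} \approx 0.91028$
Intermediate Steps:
$H = -19$
$G = \frac{7979}{3990}$ ($G = 2 - \frac{1}{\left(-210\right) \left(-19\right)} = 2 - \left(- \frac{1}{210}\right) \left(- \frac{1}{19}\right) = 2 - \frac{1}{3990} = \frac{7979}{3990} \approx 1.9998$)
$Y{\left(V \right)} = V^{2} + \frac{11969 V}{3990}$ ($Y{\left(V \right)} = \left(V^{2} + \frac{7979 V}{3990}\right) + V = V^{2} + \frac{11969 V}{3990}$)
$\frac{\frac{1}{Y{\left(-223 \right)}} - 32972}{9598 - 45820} = \frac{\frac{1}{\frac{1}{3990} \left(-223\right) \left(11969 + 3990 \left(-223\right)\right)} - 32972}{9598 - 45820} = \frac{\frac{1}{\frac{1}{3990} \left(-223\right) \left(11969 - 889770\right)} - 32972}{-36222} = \left(\frac{1}{\frac{1}{3990} \left(-223\right) \left(-877801\right)} - 32972\right) \left(- \frac{1}{36222}\right) = \left(\frac{1}{\frac{195749623}{3990}} - 32972\right) \left(- \frac{1}{36222}\right) = \left(\frac{3990}{195749623} - 32972\right) \left(- \frac{1}{36222}\right) = \left(- \frac{6454256565566}{195749623}\right) \left(- \frac{1}{36222}\right) = \frac{3227128282783}{3545221422153}$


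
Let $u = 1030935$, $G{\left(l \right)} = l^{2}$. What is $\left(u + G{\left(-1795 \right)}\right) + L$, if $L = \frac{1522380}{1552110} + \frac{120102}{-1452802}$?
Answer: $\frac{159833962190606079}{37581808537} \approx 4.253 \cdot 10^{6}$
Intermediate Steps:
$L = \frac{33755086559}{37581808537}$ ($L = 1522380 \cdot \frac{1}{1552110} + 120102 \left(- \frac{1}{1452802}\right) = \frac{50746}{51737} - \frac{60051}{726401} = \frac{33755086559}{37581808537} \approx 0.89818$)
$\left(u + G{\left(-1795 \right)}\right) + L = \left(1030935 + \left(-1795\right)^{2}\right) + \frac{33755086559}{37581808537} = \left(1030935 + 3222025\right) + \frac{33755086559}{37581808537} = 4252960 + \frac{33755086559}{37581808537} = \frac{159833962190606079}{37581808537}$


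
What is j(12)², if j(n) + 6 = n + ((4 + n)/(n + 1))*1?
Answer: 8836/169 ≈ 52.284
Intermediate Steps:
j(n) = -6 + n + (4 + n)/(1 + n) (j(n) = -6 + (n + ((4 + n)/(n + 1))*1) = -6 + (n + ((4 + n)/(1 + n))*1) = -6 + (n + (4 + n)/(1 + n)) = -6 + n + (4 + n)/(1 + n))
j(12)² = ((-2 + 12² - 4*12)/(1 + 12))² = ((-2 + 144 - 48)/13)² = ((1/13)*94)² = (94/13)² = 8836/169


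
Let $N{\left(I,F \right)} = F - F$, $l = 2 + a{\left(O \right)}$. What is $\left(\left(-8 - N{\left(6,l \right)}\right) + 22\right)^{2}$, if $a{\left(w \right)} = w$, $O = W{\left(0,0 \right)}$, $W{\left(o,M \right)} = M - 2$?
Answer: $196$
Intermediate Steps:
$W{\left(o,M \right)} = -2 + M$
$O = -2$ ($O = -2 + 0 = -2$)
$l = 0$ ($l = 2 - 2 = 0$)
$N{\left(I,F \right)} = 0$
$\left(\left(-8 - N{\left(6,l \right)}\right) + 22\right)^{2} = \left(\left(-8 - 0\right) + 22\right)^{2} = \left(\left(-8 + 0\right) + 22\right)^{2} = \left(-8 + 22\right)^{2} = 14^{2} = 196$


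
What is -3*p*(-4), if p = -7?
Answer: -84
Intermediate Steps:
-3*p*(-4) = -3*(-7)*(-4) = 21*(-4) = -84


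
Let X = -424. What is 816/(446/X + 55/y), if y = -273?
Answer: -2778048/4267 ≈ -651.05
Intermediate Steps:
816/(446/X + 55/y) = 816/(446/(-424) + 55/(-273)) = 816/(446*(-1/424) + 55*(-1/273)) = 816/(-223/212 - 55/273) = 816/(-72539/57876) = 816*(-57876/72539) = -2778048/4267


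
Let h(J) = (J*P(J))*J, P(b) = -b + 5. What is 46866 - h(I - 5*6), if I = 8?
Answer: 33798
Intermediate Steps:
P(b) = 5 - b
h(J) = J**2*(5 - J) (h(J) = (J*(5 - J))*J = J**2*(5 - J))
46866 - h(I - 5*6) = 46866 - (8 - 5*6)**2*(5 - (8 - 5*6)) = 46866 - (8 - 30)**2*(5 - (8 - 30)) = 46866 - (-22)**2*(5 - 1*(-22)) = 46866 - 484*(5 + 22) = 46866 - 484*27 = 46866 - 1*13068 = 46866 - 13068 = 33798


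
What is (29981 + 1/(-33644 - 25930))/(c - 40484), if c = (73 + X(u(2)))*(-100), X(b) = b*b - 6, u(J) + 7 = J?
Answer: -1786088093/2959874616 ≈ -0.60343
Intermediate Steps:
u(J) = -7 + J
X(b) = -6 + b² (X(b) = b² - 6 = -6 + b²)
c = -9200 (c = (73 + (-6 + (-7 + 2)²))*(-100) = (73 + (-6 + (-5)²))*(-100) = (73 + (-6 + 25))*(-100) = (73 + 19)*(-100) = 92*(-100) = -9200)
(29981 + 1/(-33644 - 25930))/(c - 40484) = (29981 + 1/(-33644 - 25930))/(-9200 - 40484) = (29981 + 1/(-59574))/(-49684) = (29981 - 1/59574)*(-1/49684) = (1786088093/59574)*(-1/49684) = -1786088093/2959874616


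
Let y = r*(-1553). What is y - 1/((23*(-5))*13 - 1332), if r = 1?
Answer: -4390330/2827 ≈ -1553.0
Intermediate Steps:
y = -1553 (y = 1*(-1553) = -1553)
y - 1/((23*(-5))*13 - 1332) = -1553 - 1/((23*(-5))*13 - 1332) = -1553 - 1/(-115*13 - 1332) = -1553 - 1/(-1495 - 1332) = -1553 - 1/(-2827) = -1553 - 1*(-1/2827) = -1553 + 1/2827 = -4390330/2827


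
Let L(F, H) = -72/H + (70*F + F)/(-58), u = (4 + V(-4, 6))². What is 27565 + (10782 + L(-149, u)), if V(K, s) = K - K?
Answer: 1117222/29 ≈ 38525.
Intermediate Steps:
V(K, s) = 0
u = 16 (u = (4 + 0)² = 4² = 16)
L(F, H) = -72/H - 71*F/58 (L(F, H) = -72/H + (71*F)*(-1/58) = -72/H - 71*F/58)
27565 + (10782 + L(-149, u)) = 27565 + (10782 + (-72/16 - 71/58*(-149))) = 27565 + (10782 + (-72*1/16 + 10579/58)) = 27565 + (10782 + (-9/2 + 10579/58)) = 27565 + (10782 + 5159/29) = 27565 + 317837/29 = 1117222/29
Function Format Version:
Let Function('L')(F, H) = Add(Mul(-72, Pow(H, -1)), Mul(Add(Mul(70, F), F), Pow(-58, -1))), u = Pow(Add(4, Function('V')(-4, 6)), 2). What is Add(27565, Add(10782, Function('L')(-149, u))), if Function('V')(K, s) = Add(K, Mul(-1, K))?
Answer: Rational(1117222, 29) ≈ 38525.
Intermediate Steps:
Function('V')(K, s) = 0
u = 16 (u = Pow(Add(4, 0), 2) = Pow(4, 2) = 16)
Function('L')(F, H) = Add(Mul(-72, Pow(H, -1)), Mul(Rational(-71, 58), F)) (Function('L')(F, H) = Add(Mul(-72, Pow(H, -1)), Mul(Mul(71, F), Rational(-1, 58))) = Add(Mul(-72, Pow(H, -1)), Mul(Rational(-71, 58), F)))
Add(27565, Add(10782, Function('L')(-149, u))) = Add(27565, Add(10782, Add(Mul(-72, Pow(16, -1)), Mul(Rational(-71, 58), -149)))) = Add(27565, Add(10782, Add(Mul(-72, Rational(1, 16)), Rational(10579, 58)))) = Add(27565, Add(10782, Add(Rational(-9, 2), Rational(10579, 58)))) = Add(27565, Add(10782, Rational(5159, 29))) = Add(27565, Rational(317837, 29)) = Rational(1117222, 29)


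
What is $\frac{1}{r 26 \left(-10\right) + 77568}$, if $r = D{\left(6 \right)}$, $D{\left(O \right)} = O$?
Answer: $\frac{1}{76008} \approx 1.3157 \cdot 10^{-5}$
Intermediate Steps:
$r = 6$
$\frac{1}{r 26 \left(-10\right) + 77568} = \frac{1}{6 \cdot 26 \left(-10\right) + 77568} = \frac{1}{156 \left(-10\right) + 77568} = \frac{1}{-1560 + 77568} = \frac{1}{76008}$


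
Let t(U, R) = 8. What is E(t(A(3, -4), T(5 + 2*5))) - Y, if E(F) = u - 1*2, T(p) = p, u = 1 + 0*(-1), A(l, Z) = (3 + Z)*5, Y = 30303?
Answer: -30304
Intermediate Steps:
A(l, Z) = 15 + 5*Z
u = 1 (u = 1 + 0 = 1)
E(F) = -1 (E(F) = 1 - 1*2 = 1 - 2 = -1)
E(t(A(3, -4), T(5 + 2*5))) - Y = -1 - 1*30303 = -1 - 30303 = -30304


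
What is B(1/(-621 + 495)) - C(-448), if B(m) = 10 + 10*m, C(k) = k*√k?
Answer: 625/63 + 3584*I*√7 ≈ 9.9206 + 9482.4*I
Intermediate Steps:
C(k) = k^(3/2)
B(1/(-621 + 495)) - C(-448) = (10 + 10/(-621 + 495)) - (-448)^(3/2) = (10 + 10/(-126)) - (-3584)*I*√7 = (10 + 10*(-1/126)) + 3584*I*√7 = (10 - 5/63) + 3584*I*√7 = 625/63 + 3584*I*√7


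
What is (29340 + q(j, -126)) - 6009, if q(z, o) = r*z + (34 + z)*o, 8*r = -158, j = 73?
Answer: 33629/4 ≈ 8407.3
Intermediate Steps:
r = -79/4 (r = (1/8)*(-158) = -79/4 ≈ -19.750)
q(z, o) = -79*z/4 + o*(34 + z) (q(z, o) = -79*z/4 + (34 + z)*o = -79*z/4 + o*(34 + z))
(29340 + q(j, -126)) - 6009 = (29340 + (34*(-126) - 79/4*73 - 126*73)) - 6009 = (29340 + (-4284 - 5767/4 - 9198)) - 6009 = (29340 - 59695/4) - 6009 = 57665/4 - 6009 = 33629/4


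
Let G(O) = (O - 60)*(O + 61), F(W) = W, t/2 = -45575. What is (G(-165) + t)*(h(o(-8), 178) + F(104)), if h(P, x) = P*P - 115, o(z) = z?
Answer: -3590750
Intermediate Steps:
t = -91150 (t = 2*(-45575) = -91150)
G(O) = (-60 + O)*(61 + O)
h(P, x) = -115 + P² (h(P, x) = P² - 115 = -115 + P²)
(G(-165) + t)*(h(o(-8), 178) + F(104)) = ((-3660 - 165 + (-165)²) - 91150)*((-115 + (-8)²) + 104) = ((-3660 - 165 + 27225) - 91150)*((-115 + 64) + 104) = (23400 - 91150)*(-51 + 104) = -67750*53 = -3590750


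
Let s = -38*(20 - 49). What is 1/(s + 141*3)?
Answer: 1/1525 ≈ 0.00065574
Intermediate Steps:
s = 1102 (s = -38*(-29) = 1102)
1/(s + 141*3) = 1/(1102 + 141*3) = 1/(1102 + 423) = 1/1525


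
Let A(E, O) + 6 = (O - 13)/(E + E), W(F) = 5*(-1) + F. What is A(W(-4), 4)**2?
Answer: 121/4 ≈ 30.250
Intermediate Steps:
W(F) = -5 + F
A(E, O) = -6 + (-13 + O)/(2*E) (A(E, O) = -6 + (O - 13)/(E + E) = -6 + (-13 + O)/((2*E)) = -6 + (-13 + O)*(1/(2*E)) = -6 + (-13 + O)/(2*E))
A(W(-4), 4)**2 = ((-13 + 4 - 12*(-5 - 4))/(2*(-5 - 4)))**2 = ((1/2)*(-13 + 4 - 12*(-9))/(-9))**2 = ((1/2)*(-1/9)*(-13 + 4 + 108))**2 = ((1/2)*(-1/9)*99)**2 = (-11/2)**2 = 121/4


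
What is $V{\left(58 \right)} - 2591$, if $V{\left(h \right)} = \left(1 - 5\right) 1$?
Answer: $-2595$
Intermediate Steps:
$V{\left(h \right)} = -4$ ($V{\left(h \right)} = \left(-4\right) 1 = -4$)
$V{\left(58 \right)} - 2591 = -4 - 2591 = -2595$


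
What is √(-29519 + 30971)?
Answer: 22*√3 ≈ 38.105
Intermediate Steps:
√(-29519 + 30971) = √1452 = 22*√3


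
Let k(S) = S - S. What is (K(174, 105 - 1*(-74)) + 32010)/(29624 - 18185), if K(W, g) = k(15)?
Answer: 10670/3813 ≈ 2.7983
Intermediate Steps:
k(S) = 0
K(W, g) = 0
(K(174, 105 - 1*(-74)) + 32010)/(29624 - 18185) = (0 + 32010)/(29624 - 18185) = 32010/11439 = 32010*(1/11439) = 10670/3813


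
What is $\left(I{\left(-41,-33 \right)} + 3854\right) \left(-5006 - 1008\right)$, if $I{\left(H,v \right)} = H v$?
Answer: $-31314898$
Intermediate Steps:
$\left(I{\left(-41,-33 \right)} + 3854\right) \left(-5006 - 1008\right) = \left(\left(-41\right) \left(-33\right) + 3854\right) \left(-5006 - 1008\right) = \left(1353 + 3854\right) \left(-6014\right) = 5207 \left(-6014\right) = -31314898$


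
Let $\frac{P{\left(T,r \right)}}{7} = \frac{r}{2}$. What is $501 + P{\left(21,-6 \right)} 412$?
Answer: $-8151$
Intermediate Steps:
$P{\left(T,r \right)} = \frac{7 r}{2}$ ($P{\left(T,r \right)} = 7 \frac{r}{2} = \frac{7 r}{2}$)
$501 + P{\left(21,-6 \right)} 412 = 501 + \frac{7}{2} \left(-6\right) 412 = 501 - 8652 = -8151$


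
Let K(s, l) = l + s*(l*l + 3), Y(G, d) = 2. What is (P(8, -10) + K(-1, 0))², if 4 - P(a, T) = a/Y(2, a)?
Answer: 9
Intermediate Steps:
P(a, T) = 4 - a/2
K(s, l) = l + s*(3 + l²) (K(s, l) = l + s*(l² + 3) = l + s*(3 + l²))
(P(8, -10) + K(-1, 0))² = ((4 - ½*8) + (0 + 3*(-1) - 1*0²))² = ((4 - 4) + (0 - 3 - 1*0))² = (0 + (0 - 3 + 0))² = (0 - 3)² = (-3)² = 9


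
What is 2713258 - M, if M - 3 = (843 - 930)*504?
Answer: 2757103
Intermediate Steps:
M = -43845 (M = 3 + (843 - 930)*504 = 3 - 87*504 = 3 - 43848 = -43845)
2713258 - M = 2713258 - 1*(-43845) = 2713258 + 43845 = 2757103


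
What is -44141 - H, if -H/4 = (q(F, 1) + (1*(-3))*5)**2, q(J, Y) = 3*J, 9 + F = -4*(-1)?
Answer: -40541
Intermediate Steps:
F = -5 (F = -9 - 4*(-1) = -9 + 4 = -5)
H = -3600 (H = -4*(3*(-5) + (1*(-3))*5)**2 = -4*(-15 - 3*5)**2 = -4*(-15 - 15)**2 = -4*(-30)**2 = -4*900 = -3600)
-44141 - H = -44141 - 1*(-3600) = -44141 + 3600 = -40541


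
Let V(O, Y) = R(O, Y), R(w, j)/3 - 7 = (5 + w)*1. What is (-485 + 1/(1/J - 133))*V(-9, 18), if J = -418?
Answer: -242675937/55595 ≈ -4365.1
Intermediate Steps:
R(w, j) = 36 + 3*w (R(w, j) = 21 + 3*((5 + w)*1) = 21 + 3*(5 + w) = 21 + (15 + 3*w) = 36 + 3*w)
V(O, Y) = 36 + 3*O
(-485 + 1/(1/J - 133))*V(-9, 18) = (-485 + 1/(1/(-418) - 133))*(36 + 3*(-9)) = (-485 + 1/(-1/418 - 133))*(36 - 27) = (-485 + 1/(-55595/418))*9 = (-485 - 418/55595)*9 = -26963993/55595*9 = -242675937/55595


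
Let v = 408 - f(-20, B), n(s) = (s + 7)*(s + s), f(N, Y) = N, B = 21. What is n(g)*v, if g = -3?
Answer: -10272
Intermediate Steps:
n(s) = 2*s*(7 + s) (n(s) = (7 + s)*(2*s) = 2*s*(7 + s))
v = 428 (v = 408 - 1*(-20) = 408 + 20 = 428)
n(g)*v = (2*(-3)*(7 - 3))*428 = (2*(-3)*4)*428 = -24*428 = -10272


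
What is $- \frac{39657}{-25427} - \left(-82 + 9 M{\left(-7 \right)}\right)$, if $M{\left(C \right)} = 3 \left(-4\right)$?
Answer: $\frac{4870787}{25427} \approx 191.56$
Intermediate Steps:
$M{\left(C \right)} = -12$
$- \frac{39657}{-25427} - \left(-82 + 9 M{\left(-7 \right)}\right) = - \frac{39657}{-25427} - \left(-82 + 9 \left(-12\right)\right) = \left(-39657\right) \left(- \frac{1}{25427}\right) - \left(-82 - 108\right) = \frac{39657}{25427} - -190 = \frac{39657}{25427} + 190 = \frac{4870787}{25427}$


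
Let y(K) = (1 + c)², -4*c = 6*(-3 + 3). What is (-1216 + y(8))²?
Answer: 1476225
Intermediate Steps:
c = 0 (c = -3*(-3 + 3)/2 = -3*0/2 = -¼*0 = 0)
y(K) = 1 (y(K) = (1 + 0)² = 1² = 1)
(-1216 + y(8))² = (-1216 + 1)² = (-1215)² = 1476225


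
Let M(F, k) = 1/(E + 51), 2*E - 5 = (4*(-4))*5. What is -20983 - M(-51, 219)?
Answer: -566543/27 ≈ -20983.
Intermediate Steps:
E = -75/2 (E = 5/2 + ((4*(-4))*5)/2 = 5/2 + (-16*5)/2 = 5/2 + (½)*(-80) = 5/2 - 40 = -75/2 ≈ -37.500)
M(F, k) = 2/27 (M(F, k) = 1/(-75/2 + 51) = 1/(27/2) = 2/27)
-20983 - M(-51, 219) = -20983 - 1*2/27 = -20983 - 2/27 = -566543/27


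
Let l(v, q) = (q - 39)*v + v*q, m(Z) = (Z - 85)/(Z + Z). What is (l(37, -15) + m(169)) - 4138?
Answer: -1130737/169 ≈ -6690.8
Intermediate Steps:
m(Z) = (-85 + Z)/(2*Z) (m(Z) = (-85 + Z)/((2*Z)) = (-85 + Z)*(1/(2*Z)) = (-85 + Z)/(2*Z))
l(v, q) = q*v + v*(-39 + q) (l(v, q) = (-39 + q)*v + q*v = v*(-39 + q) + q*v = q*v + v*(-39 + q))
(l(37, -15) + m(169)) - 4138 = (37*(-39 + 2*(-15)) + (½)*(-85 + 169)/169) - 4138 = (37*(-39 - 30) + (½)*(1/169)*84) - 4138 = (37*(-69) + 42/169) - 4138 = (-2553 + 42/169) - 4138 = -431415/169 - 4138 = -1130737/169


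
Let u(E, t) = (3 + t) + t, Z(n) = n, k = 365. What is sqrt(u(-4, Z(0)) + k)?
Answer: 4*sqrt(23) ≈ 19.183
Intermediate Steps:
u(E, t) = 3 + 2*t
sqrt(u(-4, Z(0)) + k) = sqrt((3 + 2*0) + 365) = sqrt((3 + 0) + 365) = sqrt(3 + 365) = sqrt(368) = 4*sqrt(23)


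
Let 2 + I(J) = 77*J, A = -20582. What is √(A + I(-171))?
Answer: I*√33751 ≈ 183.71*I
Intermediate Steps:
I(J) = -2 + 77*J
√(A + I(-171)) = √(-20582 + (-2 + 77*(-171))) = √(-20582 + (-2 - 13167)) = √(-20582 - 13169) = √(-33751) = I*√33751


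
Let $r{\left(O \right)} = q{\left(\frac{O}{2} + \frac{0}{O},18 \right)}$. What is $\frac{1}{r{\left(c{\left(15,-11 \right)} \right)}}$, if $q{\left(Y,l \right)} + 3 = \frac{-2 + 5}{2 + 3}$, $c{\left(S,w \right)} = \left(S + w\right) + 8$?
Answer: $- \frac{5}{12} \approx -0.41667$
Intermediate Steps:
$c{\left(S,w \right)} = 8 + S + w$
$q{\left(Y,l \right)} = - \frac{12}{5}$ ($q{\left(Y,l \right)} = -3 + \frac{-2 + 5}{2 + 3} = -3 + \frac{3}{5} = - \frac{12}{5}$)
$r{\left(O \right)} = - \frac{12}{5}$
$\frac{1}{r{\left(c{\left(15,-11 \right)} \right)}} = \frac{1}{- \frac{12}{5}} = - \frac{5}{12}$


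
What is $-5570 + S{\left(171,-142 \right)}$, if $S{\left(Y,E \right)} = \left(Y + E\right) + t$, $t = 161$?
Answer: $-5380$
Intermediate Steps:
$S{\left(Y,E \right)} = 161 + E + Y$ ($S{\left(Y,E \right)} = \left(Y + E\right) + 161 = \left(E + Y\right) + 161 = 161 + E + Y$)
$-5570 + S{\left(171,-142 \right)} = -5570 + \left(161 - 142 + 171\right) = -5570 + 190 = -5380$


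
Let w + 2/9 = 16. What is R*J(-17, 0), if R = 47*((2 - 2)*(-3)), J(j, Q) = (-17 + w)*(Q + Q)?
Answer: 0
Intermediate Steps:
w = 142/9 (w = -2/9 + 16 = 142/9 ≈ 15.778)
J(j, Q) = -22*Q/9 (J(j, Q) = (-17 + 142/9)*(Q + Q) = -22*Q/9)
R = 0 (R = 47*(0*(-3)) = 47*0 = 0)
R*J(-17, 0) = 0*(-22/9*0) = 0*0 = 0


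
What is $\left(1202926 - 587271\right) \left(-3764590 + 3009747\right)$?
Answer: $-464722867165$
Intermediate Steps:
$\left(1202926 - 587271\right) \left(-3764590 + 3009747\right) = 615655 \left(-754843\right) = -464722867165$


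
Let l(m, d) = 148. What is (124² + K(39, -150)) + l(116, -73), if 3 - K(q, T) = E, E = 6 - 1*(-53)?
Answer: 15468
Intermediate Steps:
E = 59 (E = 6 + 53 = 59)
K(q, T) = -56 (K(q, T) = 3 - 1*59 = 3 - 59 = -56)
(124² + K(39, -150)) + l(116, -73) = (124² - 56) + 148 = (15376 - 56) + 148 = 15320 + 148 = 15468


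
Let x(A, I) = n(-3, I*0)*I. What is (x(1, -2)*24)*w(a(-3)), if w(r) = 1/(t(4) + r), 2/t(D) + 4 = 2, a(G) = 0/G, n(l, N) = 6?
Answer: 288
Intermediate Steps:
a(G) = 0
t(D) = -1 (t(D) = 2/(-4 + 2) = 2/(-2) = 2*(-½) = -1)
x(A, I) = 6*I
w(r) = 1/(-1 + r)
(x(1, -2)*24)*w(a(-3)) = ((6*(-2))*24)/(-1 + 0) = -12*24/(-1) = -288*(-1) = 288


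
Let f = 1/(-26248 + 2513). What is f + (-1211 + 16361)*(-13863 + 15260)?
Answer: 502340594249/23735 ≈ 2.1165e+7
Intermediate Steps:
f = -1/23735 (f = 1/(-23735) = -1/23735 ≈ -4.2132e-5)
f + (-1211 + 16361)*(-13863 + 15260) = -1/23735 + (-1211 + 16361)*(-13863 + 15260) = -1/23735 + 15150*1397 = -1/23735 + 21164550 = 502340594249/23735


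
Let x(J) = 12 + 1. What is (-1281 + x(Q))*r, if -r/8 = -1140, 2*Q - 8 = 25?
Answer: -11564160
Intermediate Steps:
Q = 33/2 (Q = 4 + (1/2)*25 = 4 + 25/2 = 33/2 ≈ 16.500)
r = 9120 (r = -8*(-1140) = 9120)
x(J) = 13
(-1281 + x(Q))*r = (-1281 + 13)*9120 = -1268*9120 = -11564160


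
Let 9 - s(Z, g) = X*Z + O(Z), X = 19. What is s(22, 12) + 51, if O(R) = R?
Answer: -380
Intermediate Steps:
s(Z, g) = 9 - 20*Z (s(Z, g) = 9 - (19*Z + Z) = 9 - 20*Z)
s(22, 12) + 51 = (9 - 20*22) + 51 = (9 - 440) + 51 = -431 + 51 = -380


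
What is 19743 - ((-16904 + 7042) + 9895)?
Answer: 19710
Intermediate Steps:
19743 - ((-16904 + 7042) + 9895) = 19743 - (-9862 + 9895) = 19743 - 1*33 = 19743 - 33 = 19710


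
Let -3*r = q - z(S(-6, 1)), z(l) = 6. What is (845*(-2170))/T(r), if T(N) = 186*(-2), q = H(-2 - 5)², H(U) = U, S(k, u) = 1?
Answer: 29575/6 ≈ 4929.2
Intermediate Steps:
q = 49 (q = (-2 - 5)² = (-7)² = 49)
r = -43/3 (r = -(49 - 1*6)/3 = -(49 - 6)/3 = -⅓*43 = -43/3 ≈ -14.333)
T(N) = -372
(845*(-2170))/T(r) = (845*(-2170))/(-372) = -1833650*(-1/372) = 29575/6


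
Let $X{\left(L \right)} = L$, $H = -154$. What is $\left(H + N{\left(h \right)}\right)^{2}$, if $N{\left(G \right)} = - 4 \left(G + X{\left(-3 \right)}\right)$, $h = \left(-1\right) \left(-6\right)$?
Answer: $27556$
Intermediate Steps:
$h = 6$
$N{\left(G \right)} = 12 - 4 G$ ($N{\left(G \right)} = - 4 \left(G - 3\right) = - 4 \left(-3 + G\right) = 12 - 4 G$)
$\left(H + N{\left(h \right)}\right)^{2} = \left(-154 + \left(12 - 24\right)\right)^{2} = \left(-154 - 12\right)^{2} = \left(-166\right)^{2} = 27556$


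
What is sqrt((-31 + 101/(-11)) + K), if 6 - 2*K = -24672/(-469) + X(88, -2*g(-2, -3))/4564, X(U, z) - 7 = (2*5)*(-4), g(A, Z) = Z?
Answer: I*sqrt(718240407051398)/3363668 ≈ 7.9675*I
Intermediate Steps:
X(U, z) = -33 (X(U, z) = 7 + (2*5)*(-4) = 7 + 10*(-4) = 7 - 40 = -33)
K = -14249205/611576 (K = 3 - (-24672/(-469) - 33/4564)/2 = 3 - (-24672*(-1/469) - 33*1/4564)/2 = 3 - (24672/469 - 33/4564)/2 = 3 - 1/2*16083933/305788 = 3 - 16083933/611576 = -14249205/611576 ≈ -23.299)
sqrt((-31 + 101/(-11)) + K) = sqrt((-31 + 101/(-11)) - 14249205/611576) = sqrt((-31 - 1/11*101) - 14249205/611576) = sqrt((-31 - 101/11) - 14249205/611576) = sqrt(-442/11 - 14249205/611576) = sqrt(-427057847/6727336) = I*sqrt(718240407051398)/3363668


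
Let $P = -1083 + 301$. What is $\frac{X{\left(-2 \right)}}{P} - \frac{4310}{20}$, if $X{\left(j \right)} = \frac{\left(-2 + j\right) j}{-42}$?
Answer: $- \frac{3538937}{16422} \approx -215.5$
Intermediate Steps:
$P = -782$
$X{\left(j \right)} = - \frac{j \left(-2 + j\right)}{42}$ ($X{\left(j \right)} = j \left(-2 + j\right) \left(- \frac{1}{42}\right) = - \frac{j \left(-2 + j\right)}{42}$)
$\frac{X{\left(-2 \right)}}{P} - \frac{4310}{20} = \frac{\frac{1}{42} \left(-2\right) \left(2 - -2\right)}{-782} - \frac{4310}{20} = \frac{1}{42} \left(-2\right) \left(2 + 2\right) \left(- \frac{1}{782}\right) - \frac{431}{2} = \frac{1}{42} \left(-2\right) 4 \left(- \frac{1}{782}\right) - \frac{431}{2} = \left(- \frac{4}{21}\right) \left(- \frac{1}{782}\right) - \frac{431}{2} = \frac{2}{8211} - \frac{431}{2} = - \frac{3538937}{16422}$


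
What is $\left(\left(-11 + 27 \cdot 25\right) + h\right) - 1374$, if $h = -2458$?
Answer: $-3168$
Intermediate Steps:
$\left(\left(-11 + 27 \cdot 25\right) + h\right) - 1374 = \left(\left(-11 + 27 \cdot 25\right) - 2458\right) - 1374 = \left(\left(-11 + 675\right) - 2458\right) - 1374 = \left(664 - 2458\right) - 1374 = -1794 - 1374 = -3168$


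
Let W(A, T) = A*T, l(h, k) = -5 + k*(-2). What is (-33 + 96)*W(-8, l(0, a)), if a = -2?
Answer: 504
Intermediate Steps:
l(h, k) = -5 - 2*k
(-33 + 96)*W(-8, l(0, a)) = (-33 + 96)*(-8*(-5 - 2*(-2))) = 63*(-8*(-5 + 4)) = 63*(-8*(-1)) = 63*8 = 504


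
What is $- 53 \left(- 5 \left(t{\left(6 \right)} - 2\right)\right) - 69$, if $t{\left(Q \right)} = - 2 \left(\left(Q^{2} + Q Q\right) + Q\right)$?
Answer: $-41939$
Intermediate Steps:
$t{\left(Q \right)} = - 4 Q^{2} - 2 Q$ ($t{\left(Q \right)} = - 2 \left(\left(Q^{2} + Q^{2}\right) + Q\right) = - 2 \left(2 Q^{2} + Q\right) = - 2 \left(Q + 2 Q^{2}\right) = - 4 Q^{2} - 2 Q$)
$- 53 \left(- 5 \left(t{\left(6 \right)} - 2\right)\right) - 69 = - 53 \left(- 5 \left(\left(-2\right) 6 \left(1 + 2 \cdot 6\right) - 2\right)\right) - 69 = - 53 \left(- 5 \left(\left(-2\right) 6 \left(1 + 12\right) - 2\right)\right) - 69 = - 53 \left(- 5 \left(\left(-2\right) 6 \cdot 13 - 2\right)\right) - 69 = - 53 \left(- 5 \left(-156 - 2\right)\right) - 69 = - 53 \left(\left(-5\right) \left(-158\right)\right) - 69 = \left(-53\right) 790 - 69 = -41870 - 69 = -41939$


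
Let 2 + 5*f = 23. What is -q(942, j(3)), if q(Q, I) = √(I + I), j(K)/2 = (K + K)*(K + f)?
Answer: -12*√30/5 ≈ -13.145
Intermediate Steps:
f = 21/5 (f = -⅖ + (⅕)*23 = -⅖ + 23/5 = 21/5 ≈ 4.2000)
j(K) = 4*K*(21/5 + K) (j(K) = 2*((K + K)*(K + 21/5)) = 2*((2*K)*(21/5 + K)) = 2*(2*K*(21/5 + K)) = 4*K*(21/5 + K))
q(Q, I) = √2*√I (q(Q, I) = √(2*I) = √2*√I)
-q(942, j(3)) = -√2*√((⅘)*3*(21 + 5*3)) = -√2*√((⅘)*3*(21 + 15)) = -√2*√((⅘)*3*36) = -√2*√(432/5) = -√2*12*√15/5 = -12*√30/5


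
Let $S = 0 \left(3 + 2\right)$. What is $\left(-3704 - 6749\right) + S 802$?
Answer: $-10453$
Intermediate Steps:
$S = 0$ ($S = 0 \cdot 5 = 0$)
$\left(-3704 - 6749\right) + S 802 = \left(-3704 - 6749\right) + 0 \cdot 802 = -10453 + 0 = -10453$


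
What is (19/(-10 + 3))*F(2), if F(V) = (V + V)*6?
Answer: -456/7 ≈ -65.143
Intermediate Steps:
F(V) = 12*V (F(V) = (2*V)*6 = 12*V)
(19/(-10 + 3))*F(2) = (19/(-10 + 3))*(12*2) = (19/(-7))*24 = -⅐*19*24 = -19/7*24 = -456/7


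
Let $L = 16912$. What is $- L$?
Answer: $-16912$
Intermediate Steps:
$- L = \left(-1\right) 16912 = -16912$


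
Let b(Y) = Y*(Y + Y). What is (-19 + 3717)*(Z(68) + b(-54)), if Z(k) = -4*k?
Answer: 20560880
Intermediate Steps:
b(Y) = 2*Y**2 (b(Y) = Y*(2*Y) = 2*Y**2)
(-19 + 3717)*(Z(68) + b(-54)) = (-19 + 3717)*(-4*68 + 2*(-54)**2) = 3698*(-272 + 2*2916) = 3698*(-272 + 5832) = 3698*5560 = 20560880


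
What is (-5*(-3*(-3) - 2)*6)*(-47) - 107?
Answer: 9763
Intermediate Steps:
(-5*(-3*(-3) - 2)*6)*(-47) - 107 = (-5*(9 - 2)*6)*(-47) - 107 = (-5*7*6)*(-47) - 107 = -35*6*(-47) - 107 = -210*(-47) - 107 = 9870 - 107 = 9763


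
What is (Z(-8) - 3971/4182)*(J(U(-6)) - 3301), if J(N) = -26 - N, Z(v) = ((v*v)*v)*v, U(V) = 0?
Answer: -18992180609/1394 ≈ -1.3624e+7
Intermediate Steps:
Z(v) = v⁴ (Z(v) = (v²*v)*v = v³*v = v⁴)
(Z(-8) - 3971/4182)*(J(U(-6)) - 3301) = ((-8)⁴ - 3971/4182)*((-26 - 1*0) - 3301) = (4096 - 3971*1/4182)*((-26 + 0) - 3301) = (4096 - 3971/4182)*(-26 - 3301) = (17125501/4182)*(-3327) = -18992180609/1394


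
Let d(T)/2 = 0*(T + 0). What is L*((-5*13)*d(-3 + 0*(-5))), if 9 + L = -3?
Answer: 0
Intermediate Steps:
L = -12 (L = -9 - 3 = -12)
d(T) = 0 (d(T) = 2*(0*(T + 0)) = 2*(0*T) = 2*0 = 0)
L*((-5*13)*d(-3 + 0*(-5))) = -12*(-5*13)*0 = -(-780)*0 = -12*0 = 0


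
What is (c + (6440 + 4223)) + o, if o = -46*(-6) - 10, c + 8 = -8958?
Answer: 1963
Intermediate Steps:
c = -8966 (c = -8 - 8958 = -8966)
o = 266 (o = 276 - 10 = 266)
(c + (6440 + 4223)) + o = (-8966 + (6440 + 4223)) + 266 = (-8966 + 10663) + 266 = 1697 + 266 = 1963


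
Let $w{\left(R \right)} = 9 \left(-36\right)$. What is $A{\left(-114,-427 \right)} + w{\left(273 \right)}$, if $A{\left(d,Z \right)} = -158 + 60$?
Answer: $-422$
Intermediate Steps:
$A{\left(d,Z \right)} = -98$
$w{\left(R \right)} = -324$
$A{\left(-114,-427 \right)} + w{\left(273 \right)} = -98 - 324 = -422$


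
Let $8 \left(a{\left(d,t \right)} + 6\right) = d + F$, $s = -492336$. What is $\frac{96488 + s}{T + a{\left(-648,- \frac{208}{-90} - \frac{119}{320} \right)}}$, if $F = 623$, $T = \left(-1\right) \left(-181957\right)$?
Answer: $- \frac{3166784}{1455583} \approx -2.1756$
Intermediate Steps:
$T = 181957$
$a{\left(d,t \right)} = \frac{575}{8} + \frac{d}{8}$ ($a{\left(d,t \right)} = -6 + \frac{d + 623}{8} = -6 + \frac{623 + d}{8} = -6 + \left(\frac{623}{8} + \frac{d}{8}\right) = \frac{575}{8} + \frac{d}{8}$)
$\frac{96488 + s}{T + a{\left(-648,- \frac{208}{-90} - \frac{119}{320} \right)}} = \frac{96488 - 492336}{181957 + \left(\frac{575}{8} + \frac{1}{8} \left(-648\right)\right)} = - \frac{395848}{181957 + \left(\frac{575}{8} - 81\right)} = - \frac{395848}{181957 - \frac{73}{8}} = - \frac{395848}{\frac{1455583}{8}} = \left(-395848\right) \frac{8}{1455583} = - \frac{3166784}{1455583}$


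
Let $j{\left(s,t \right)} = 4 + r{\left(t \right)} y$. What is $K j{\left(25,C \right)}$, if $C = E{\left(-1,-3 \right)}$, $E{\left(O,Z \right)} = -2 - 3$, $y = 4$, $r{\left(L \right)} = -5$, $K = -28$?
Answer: $448$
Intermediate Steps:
$E{\left(O,Z \right)} = -5$ ($E{\left(O,Z \right)} = -2 - 3 = -5$)
$C = -5$
$j{\left(s,t \right)} = -16$ ($j{\left(s,t \right)} = 4 - 20 = -16$)
$K j{\left(25,C \right)} = \left(-28\right) \left(-16\right) = 448$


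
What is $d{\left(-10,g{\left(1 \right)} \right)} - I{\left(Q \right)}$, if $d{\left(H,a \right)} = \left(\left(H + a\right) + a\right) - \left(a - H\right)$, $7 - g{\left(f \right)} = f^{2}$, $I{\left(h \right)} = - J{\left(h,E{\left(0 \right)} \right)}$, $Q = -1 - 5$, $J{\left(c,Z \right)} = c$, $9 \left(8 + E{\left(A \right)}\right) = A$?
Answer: $-20$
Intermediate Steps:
$E{\left(A \right)} = -8 + \frac{A}{9}$
$Q = -6$
$I{\left(h \right)} = - h$
$g{\left(f \right)} = 7 - f^{2}$
$d{\left(H,a \right)} = a + 2 H$ ($d{\left(H,a \right)} = \left(H + 2 a\right) + \left(H - a\right) = a + 2 H$)
$d{\left(-10,g{\left(1 \right)} \right)} - I{\left(Q \right)} = \left(\left(7 - 1^{2}\right) + 2 \left(-10\right)\right) - \left(-1\right) \left(-6\right) = \left(\left(7 - 1\right) - 20\right) - 6 = \left(6 - 20\right) - 6 = -14 - 6 = -20$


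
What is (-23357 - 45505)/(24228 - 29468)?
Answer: 34431/2620 ≈ 13.142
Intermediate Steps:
(-23357 - 45505)/(24228 - 29468) = -68862/(-5240) = -68862*(-1/5240) = 34431/2620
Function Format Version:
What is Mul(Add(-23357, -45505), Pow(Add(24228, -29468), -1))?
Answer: Rational(34431, 2620) ≈ 13.142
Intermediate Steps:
Mul(Add(-23357, -45505), Pow(Add(24228, -29468), -1)) = Mul(-68862, Pow(-5240, -1)) = Mul(-68862, Rational(-1, 5240)) = Rational(34431, 2620)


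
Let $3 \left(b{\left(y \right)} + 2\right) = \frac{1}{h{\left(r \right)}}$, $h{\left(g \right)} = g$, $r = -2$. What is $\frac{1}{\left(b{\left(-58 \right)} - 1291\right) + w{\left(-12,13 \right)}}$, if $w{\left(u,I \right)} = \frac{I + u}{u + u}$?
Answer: $- \frac{24}{31037} \approx -0.00077327$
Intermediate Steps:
$w{\left(u,I \right)} = \frac{I + u}{2 u}$
$b{\left(y \right)} = - \frac{13}{6}$ ($b{\left(y \right)} = -2 + \frac{1}{3 \left(-2\right)} = -2 + \frac{1}{3} \left(- \frac{1}{2}\right) = -2 - \frac{1}{6} = - \frac{13}{6}$)
$\frac{1}{\left(b{\left(-58 \right)} - 1291\right) + w{\left(-12,13 \right)}} = \frac{1}{\left(- \frac{13}{6} - 1291\right) + \frac{13 - 12}{2 \left(-12\right)}} = \frac{1}{- \frac{7759}{6} + \frac{1}{2} \left(- \frac{1}{12}\right) 1} = \frac{1}{- \frac{7759}{6} - \frac{1}{24}} = \frac{1}{- \frac{31037}{24}} = - \frac{24}{31037}$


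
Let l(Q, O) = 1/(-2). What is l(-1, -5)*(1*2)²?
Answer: -2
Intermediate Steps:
l(Q, O) = -½ (l(Q, O) = 1*(-½) = -½)
l(-1, -5)*(1*2)² = -(1*2)²/2 = -½*2² = -½*4 = -2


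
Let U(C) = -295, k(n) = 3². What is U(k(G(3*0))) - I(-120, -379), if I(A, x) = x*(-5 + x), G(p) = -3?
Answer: -145831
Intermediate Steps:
k(n) = 9
U(k(G(3*0))) - I(-120, -379) = -295 - (-379)*(-5 - 379) = -295 - (-379)*(-384) = -295 - 1*145536 = -295 - 145536 = -145831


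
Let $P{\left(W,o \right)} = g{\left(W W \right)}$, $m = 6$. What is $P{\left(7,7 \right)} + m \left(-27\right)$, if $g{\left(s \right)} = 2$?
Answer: $-160$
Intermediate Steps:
$P{\left(W,o \right)} = 2$
$P{\left(7,7 \right)} + m \left(-27\right) = 2 + 6 \left(-27\right) = 2 - 162 = -160$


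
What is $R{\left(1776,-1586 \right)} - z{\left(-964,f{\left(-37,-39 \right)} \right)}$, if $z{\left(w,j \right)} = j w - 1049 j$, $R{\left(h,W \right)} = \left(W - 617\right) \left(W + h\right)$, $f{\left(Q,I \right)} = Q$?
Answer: $-493051$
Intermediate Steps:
$R{\left(h,W \right)} = \left(-617 + W\right) \left(W + h\right)$
$z{\left(w,j \right)} = - 1049 j + j w$
$R{\left(1776,-1586 \right)} - z{\left(-964,f{\left(-37,-39 \right)} \right)} = \left(\left(-1586\right)^{2} - -978562 - 1095792 - 2816736\right) - - 37 \left(-1049 - 964\right) = \left(2515396 + 978562 - 1095792 - 2816736\right) - \left(-37\right) \left(-2013\right) = -418570 - 74481 = -493051$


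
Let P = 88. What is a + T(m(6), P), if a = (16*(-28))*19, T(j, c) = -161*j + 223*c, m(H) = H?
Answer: 10146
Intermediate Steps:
a = -8512 (a = -448*19 = -8512)
a + T(m(6), P) = -8512 + (-161*6 + 223*88) = -8512 + (-966 + 19624) = -8512 + 18658 = 10146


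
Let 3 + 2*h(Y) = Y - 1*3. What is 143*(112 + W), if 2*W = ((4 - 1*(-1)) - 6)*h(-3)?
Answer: 65351/4 ≈ 16338.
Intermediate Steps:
h(Y) = -3 + Y/2 (h(Y) = -3/2 + (Y - 1*3)/2 = -3/2 + (Y - 3)/2 = -3/2 + (-3 + Y)/2 = -3/2 + (-3/2 + Y/2) = -3 + Y/2)
W = 9/4 (W = (((4 - 1*(-1)) - 6)*(-3 + (1/2)*(-3)))/2 = (((4 + 1) - 6)*(-3 - 3/2))/2 = ((5 - 6)*(-9/2))/2 = (-1*(-9/2))/2 = (1/2)*(9/2) = 9/4 ≈ 2.2500)
143*(112 + W) = 143*(112 + 9/4) = 143*(457/4) = 65351/4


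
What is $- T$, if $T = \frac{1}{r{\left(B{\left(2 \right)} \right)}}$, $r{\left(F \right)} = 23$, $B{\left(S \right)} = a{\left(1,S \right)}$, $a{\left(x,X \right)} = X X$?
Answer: $- \frac{1}{23} \approx -0.043478$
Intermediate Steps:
$a{\left(x,X \right)} = X^{2}$
$B{\left(S \right)} = S^{2}$
$T = \frac{1}{23} \approx 0.043478$
$- T = \left(-1\right) \frac{1}{23} = - \frac{1}{23}$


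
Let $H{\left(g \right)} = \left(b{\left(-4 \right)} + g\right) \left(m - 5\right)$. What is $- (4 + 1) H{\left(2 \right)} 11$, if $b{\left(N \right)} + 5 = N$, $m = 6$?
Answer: $385$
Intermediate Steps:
$b{\left(N \right)} = -5 + N$
$H{\left(g \right)} = -9 + g$ ($H{\left(g \right)} = \left(\left(-5 - 4\right) + g\right) \left(6 - 5\right) = \left(-9 + g\right) 1 = -9 + g$)
$- (4 + 1) H{\left(2 \right)} 11 = - (4 + 1) \left(-9 + 2\right) 11 = \left(-1\right) 5 \left(-7\right) 11 = \left(-5\right) \left(-7\right) 11 = 35 \cdot 11 = 385$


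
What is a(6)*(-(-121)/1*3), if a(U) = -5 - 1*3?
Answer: -2904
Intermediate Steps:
a(U) = -8 (a(U) = -5 - 3 = -8)
a(6)*(-(-121)/1*3) = -8*(-(-121)/1)*3 = -8*(-(-121))*3 = -8*(-11*(-11))*3 = -968*3 = -8*363 = -2904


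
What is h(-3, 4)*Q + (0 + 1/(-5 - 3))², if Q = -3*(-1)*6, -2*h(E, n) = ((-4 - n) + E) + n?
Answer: 4033/64 ≈ 63.016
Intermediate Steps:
h(E, n) = 2 - E/2 (h(E, n) = -(((-4 - n) + E) + n)/2 = -((-4 + E - n) + n)/2 = -(-4 + E)/2 = 2 - E/2)
Q = 18 (Q = 3*6 = 18)
h(-3, 4)*Q + (0 + 1/(-5 - 3))² = (2 - ½*(-3))*18 + (0 + 1/(-5 - 3))² = (2 + 3/2)*18 + (0 + 1/(-8))² = (7/2)*18 + (0 - ⅛)² = 63 + (-⅛)² = 63 + 1/64 = 4033/64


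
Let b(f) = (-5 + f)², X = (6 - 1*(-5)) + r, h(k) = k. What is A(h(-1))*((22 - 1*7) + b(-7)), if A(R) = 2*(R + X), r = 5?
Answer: 4770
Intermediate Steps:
X = 16 (X = (6 - 1*(-5)) + 5 = (6 + 5) + 5 = 11 + 5 = 16)
A(R) = 32 + 2*R (A(R) = 2*(R + 16) = 2*(16 + R) = 32 + 2*R)
A(h(-1))*((22 - 1*7) + b(-7)) = (32 + 2*(-1))*((22 - 1*7) + (-5 - 7)²) = (32 - 2)*((22 - 7) + (-12)²) = 30*(15 + 144) = 30*159 = 4770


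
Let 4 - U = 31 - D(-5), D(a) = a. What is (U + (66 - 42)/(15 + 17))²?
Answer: 15625/16 ≈ 976.56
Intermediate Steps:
U = -32 (U = 4 - (31 - 1*(-5)) = 4 - (31 + 5) = 4 - 1*36 = 4 - 36 = -32)
(U + (66 - 42)/(15 + 17))² = (-32 + (66 - 42)/(15 + 17))² = (-32 + 24/32)² = (-32 + 24*(1/32))² = (-32 + ¾)² = (-125/4)² = 15625/16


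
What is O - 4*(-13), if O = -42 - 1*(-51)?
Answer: 61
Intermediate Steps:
O = 9 (O = -42 + 51 = 9)
O - 4*(-13) = 9 - 4*(-13) = 9 + 52 = 61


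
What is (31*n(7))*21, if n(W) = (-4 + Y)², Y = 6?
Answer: 2604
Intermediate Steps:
n(W) = 4 (n(W) = (-4 + 6)² = 2² = 4)
(31*n(7))*21 = (31*4)*21 = 124*21 = 2604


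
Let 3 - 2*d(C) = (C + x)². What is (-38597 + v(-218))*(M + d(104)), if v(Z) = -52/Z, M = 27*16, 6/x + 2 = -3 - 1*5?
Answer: 516654820929/2725 ≈ 1.8960e+8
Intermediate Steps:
x = -⅗ (x = 6/(-2 + (-3 - 1*5)) = 6/(-2 + (-3 - 5)) = 6/(-2 - 8) = 6/(-10) = 6*(-⅒) = -⅗ ≈ -0.60000)
M = 432
d(C) = 3/2 - (-⅗ + C)²/2 (d(C) = 3/2 - (C - ⅗)²/2 = 3/2 - (-⅗ + C)²/2)
(-38597 + v(-218))*(M + d(104)) = (-38597 - 52/(-218))*(432 + (3/2 - (-3 + 5*104)²/50)) = (-38597 - 52*(-1/218))*(432 + (3/2 - (-3 + 520)²/50)) = (-38597 + 26/109)*(432 + (3/2 - 1/50*517²)) = -4207047*(432 + (3/2 - 1/50*267289))/109 = -4207047*(432 + (3/2 - 267289/50))/109 = -4207047*(432 - 133607/25)/109 = -4207047/109*(-122807/25) = 516654820929/2725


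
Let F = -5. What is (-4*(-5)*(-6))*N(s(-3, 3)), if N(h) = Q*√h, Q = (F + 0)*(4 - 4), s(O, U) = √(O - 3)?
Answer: 0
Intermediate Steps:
s(O, U) = √(-3 + O)
Q = 0 (Q = (-5 + 0)*(4 - 4) = -5*0 = 0)
N(h) = 0 (N(h) = 0*√h = 0)
(-4*(-5)*(-6))*N(s(-3, 3)) = (-4*(-5)*(-6))*0 = (20*(-6))*0 = -120*0 = 0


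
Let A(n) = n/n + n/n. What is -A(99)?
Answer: -2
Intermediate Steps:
A(n) = 2 (A(n) = 1 + 1 = 2)
-A(99) = -1*2 = -2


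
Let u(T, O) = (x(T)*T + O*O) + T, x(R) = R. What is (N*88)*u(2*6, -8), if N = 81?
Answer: 1568160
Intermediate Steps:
u(T, O) = T + O**2 + T**2 (u(T, O) = (T*T + O*O) + T = (T**2 + O**2) + T = (O**2 + T**2) + T = T + O**2 + T**2)
(N*88)*u(2*6, -8) = (81*88)*(2*6 + (-8)**2 + (2*6)**2) = 7128*(12 + 64 + 12**2) = 7128*(12 + 64 + 144) = 7128*220 = 1568160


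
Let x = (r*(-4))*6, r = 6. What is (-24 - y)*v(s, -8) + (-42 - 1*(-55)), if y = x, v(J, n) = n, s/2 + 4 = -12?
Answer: -947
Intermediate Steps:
s = -32 (s = -8 + 2*(-12) = -8 - 24 = -32)
x = -144 (x = (6*(-4))*6 = -24*6 = -144)
y = -144
(-24 - y)*v(s, -8) + (-42 - 1*(-55)) = (-24 - 1*(-144))*(-8) + (-42 - 1*(-55)) = (-24 + 144)*(-8) + (-42 + 55) = 120*(-8) + 13 = -960 + 13 = -947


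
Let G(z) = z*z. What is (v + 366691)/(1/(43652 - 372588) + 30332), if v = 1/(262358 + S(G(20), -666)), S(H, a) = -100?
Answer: 124539376198036/10301666412377 ≈ 12.089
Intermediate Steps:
G(z) = z²
v = 1/262258 (v = 1/(262358 - 100) = 1/262258 ≈ 3.8130e-6)
(v + 366691)/(1/(43652 - 372588) + 30332) = (1/262258 + 366691)/(1/(43652 - 372588) + 30332) = 96167648279/(262258*(1/(-328936) + 30332)) = 96167648279/(262258*(-1/328936 + 30332)) = 96167648279/(262258*(9977286751/328936)) = (96167648279/262258)*(328936/9977286751) = 124539376198036/10301666412377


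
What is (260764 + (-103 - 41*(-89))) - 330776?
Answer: -66466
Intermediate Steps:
(260764 + (-103 - 41*(-89))) - 330776 = (260764 + (-103 + 3649)) - 330776 = (260764 + 3546) - 330776 = 264310 - 330776 = -66466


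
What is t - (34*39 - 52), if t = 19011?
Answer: 17737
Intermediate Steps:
t - (34*39 - 52) = 19011 - (34*39 - 52) = 19011 - (1326 - 52) = 19011 - 1*1274 = 19011 - 1274 = 17737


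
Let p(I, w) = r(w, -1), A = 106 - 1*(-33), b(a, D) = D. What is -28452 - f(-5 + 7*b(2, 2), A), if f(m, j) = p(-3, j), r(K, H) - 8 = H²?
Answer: -28461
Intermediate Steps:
r(K, H) = 8 + H²
A = 139 (A = 106 + 33 = 139)
p(I, w) = 9 (p(I, w) = 8 + (-1)² = 8 + 1 = 9)
f(m, j) = 9
-28452 - f(-5 + 7*b(2, 2), A) = -28452 - 1*9 = -28452 - 9 = -28461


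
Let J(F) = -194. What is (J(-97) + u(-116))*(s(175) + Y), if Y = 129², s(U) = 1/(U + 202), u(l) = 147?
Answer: -294861926/377 ≈ -7.8213e+5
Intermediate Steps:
s(U) = 1/(202 + U)
Y = 16641
(J(-97) + u(-116))*(s(175) + Y) = (-194 + 147)*(1/(202 + 175) + 16641) = -47*(1/377 + 16641) = -47*6273658/377 = -294861926/377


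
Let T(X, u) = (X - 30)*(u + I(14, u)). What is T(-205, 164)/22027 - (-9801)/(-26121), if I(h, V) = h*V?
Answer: -5105478909/191789089 ≈ -26.620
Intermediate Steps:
I(h, V) = V*h
T(X, u) = 15*u*(-30 + X) (T(X, u) = (X - 30)*(u + u*14) = (-30 + X)*(u + 14*u) = (-30 + X)*(15*u) = 15*u*(-30 + X))
T(-205, 164)/22027 - (-9801)/(-26121) = (15*164*(-30 - 205))/22027 - (-9801)/(-26121) = (15*164*(-235))*(1/22027) - (-9801)*(-1)/26121 = -578100*1/22027 - 1*3267/8707 = -578100/22027 - 3267/8707 = -5105478909/191789089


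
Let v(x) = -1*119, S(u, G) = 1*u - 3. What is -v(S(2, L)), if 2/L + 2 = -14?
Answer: 119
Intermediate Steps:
L = -⅛ (L = 2/(-2 - 14) = 2/(-16) = 2*(-1/16) = -⅛ ≈ -0.12500)
S(u, G) = -3 + u (S(u, G) = u - 3 = -3 + u)
v(x) = -119
-v(S(2, L)) = -1*(-119) = 119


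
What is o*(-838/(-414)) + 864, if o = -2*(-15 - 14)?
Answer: 203150/207 ≈ 981.40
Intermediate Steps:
o = 58 (o = -2*(-29) = 58)
o*(-838/(-414)) + 864 = 58*(-838/(-414)) + 864 = 58*(-838*(-1/414)) + 864 = 58*(419/207) + 864 = 24302/207 + 864 = 203150/207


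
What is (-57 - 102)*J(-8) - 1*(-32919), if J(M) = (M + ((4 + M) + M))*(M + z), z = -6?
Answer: -11601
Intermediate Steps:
J(M) = (-6 + M)*(4 + 3*M) (J(M) = (M + ((4 + M) + M))*(M - 6) = (M + (4 + 2*M))*(-6 + M) = (4 + 3*M)*(-6 + M) = (-6 + M)*(4 + 3*M))
(-57 - 102)*J(-8) - 1*(-32919) = (-57 - 102)*(-24 - 14*(-8) + 3*(-8)²) - 1*(-32919) = -159*(-24 + 112 + 3*64) + 32919 = -159*(-24 + 112 + 192) + 32919 = -159*280 + 32919 = -44520 + 32919 = -11601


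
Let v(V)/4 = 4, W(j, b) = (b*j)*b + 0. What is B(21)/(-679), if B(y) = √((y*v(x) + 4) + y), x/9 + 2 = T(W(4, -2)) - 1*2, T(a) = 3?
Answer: -19/679 ≈ -0.027982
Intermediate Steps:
W(j, b) = j*b² (W(j, b) = j*b² + 0 = j*b²)
x = -9 (x = -18 + 9*(3 - 1*2) = -18 + 9*(3 - 2) = -18 + 9*1 = -18 + 9 = -9)
v(V) = 16 (v(V) = 4*4 = 16)
B(y) = √(4 + 17*y) (B(y) = √((y*16 + 4) + y) = √((16*y + 4) + y) = √((4 + 16*y) + y) = √(4 + 17*y))
B(21)/(-679) = √(4 + 17*21)/(-679) = √(4 + 357)*(-1/679) = √361*(-1/679) = 19*(-1/679) = -19/679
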